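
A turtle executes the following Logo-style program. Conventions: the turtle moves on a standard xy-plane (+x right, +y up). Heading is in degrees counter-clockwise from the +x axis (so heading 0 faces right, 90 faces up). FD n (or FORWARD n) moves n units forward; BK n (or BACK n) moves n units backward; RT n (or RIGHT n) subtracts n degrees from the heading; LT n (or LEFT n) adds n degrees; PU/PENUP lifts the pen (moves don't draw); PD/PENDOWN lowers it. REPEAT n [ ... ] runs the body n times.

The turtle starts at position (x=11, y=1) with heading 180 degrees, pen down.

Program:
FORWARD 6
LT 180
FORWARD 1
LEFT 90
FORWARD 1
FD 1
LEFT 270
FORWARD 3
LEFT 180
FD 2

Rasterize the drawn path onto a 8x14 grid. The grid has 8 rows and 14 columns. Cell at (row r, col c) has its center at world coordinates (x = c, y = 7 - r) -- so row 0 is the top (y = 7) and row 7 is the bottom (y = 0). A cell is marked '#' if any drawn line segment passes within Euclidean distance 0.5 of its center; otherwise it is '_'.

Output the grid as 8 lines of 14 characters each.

Segment 0: (11,1) -> (5,1)
Segment 1: (5,1) -> (6,1)
Segment 2: (6,1) -> (6,2)
Segment 3: (6,2) -> (6,3)
Segment 4: (6,3) -> (9,3)
Segment 5: (9,3) -> (7,3)

Answer: ______________
______________
______________
______________
______####____
______#_______
_____#######__
______________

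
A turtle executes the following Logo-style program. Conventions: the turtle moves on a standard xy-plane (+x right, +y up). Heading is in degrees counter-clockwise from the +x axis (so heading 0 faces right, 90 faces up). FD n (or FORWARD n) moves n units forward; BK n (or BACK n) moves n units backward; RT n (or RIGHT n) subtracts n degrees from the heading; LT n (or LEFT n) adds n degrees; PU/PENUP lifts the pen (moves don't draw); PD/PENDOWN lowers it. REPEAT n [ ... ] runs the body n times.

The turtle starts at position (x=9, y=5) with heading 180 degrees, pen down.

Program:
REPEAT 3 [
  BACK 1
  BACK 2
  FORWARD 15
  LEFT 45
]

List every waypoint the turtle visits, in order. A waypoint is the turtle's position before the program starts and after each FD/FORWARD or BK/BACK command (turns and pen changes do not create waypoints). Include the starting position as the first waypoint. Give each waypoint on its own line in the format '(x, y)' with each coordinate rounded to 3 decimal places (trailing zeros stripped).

Answer: (9, 5)
(10, 5)
(12, 5)
(-3, 5)
(-2.293, 5.707)
(-0.879, 7.121)
(-11.485, -3.485)
(-11.485, -2.485)
(-11.485, -0.485)
(-11.485, -15.485)

Derivation:
Executing turtle program step by step:
Start: pos=(9,5), heading=180, pen down
REPEAT 3 [
  -- iteration 1/3 --
  BK 1: (9,5) -> (10,5) [heading=180, draw]
  BK 2: (10,5) -> (12,5) [heading=180, draw]
  FD 15: (12,5) -> (-3,5) [heading=180, draw]
  LT 45: heading 180 -> 225
  -- iteration 2/3 --
  BK 1: (-3,5) -> (-2.293,5.707) [heading=225, draw]
  BK 2: (-2.293,5.707) -> (-0.879,7.121) [heading=225, draw]
  FD 15: (-0.879,7.121) -> (-11.485,-3.485) [heading=225, draw]
  LT 45: heading 225 -> 270
  -- iteration 3/3 --
  BK 1: (-11.485,-3.485) -> (-11.485,-2.485) [heading=270, draw]
  BK 2: (-11.485,-2.485) -> (-11.485,-0.485) [heading=270, draw]
  FD 15: (-11.485,-0.485) -> (-11.485,-15.485) [heading=270, draw]
  LT 45: heading 270 -> 315
]
Final: pos=(-11.485,-15.485), heading=315, 9 segment(s) drawn
Waypoints (10 total):
(9, 5)
(10, 5)
(12, 5)
(-3, 5)
(-2.293, 5.707)
(-0.879, 7.121)
(-11.485, -3.485)
(-11.485, -2.485)
(-11.485, -0.485)
(-11.485, -15.485)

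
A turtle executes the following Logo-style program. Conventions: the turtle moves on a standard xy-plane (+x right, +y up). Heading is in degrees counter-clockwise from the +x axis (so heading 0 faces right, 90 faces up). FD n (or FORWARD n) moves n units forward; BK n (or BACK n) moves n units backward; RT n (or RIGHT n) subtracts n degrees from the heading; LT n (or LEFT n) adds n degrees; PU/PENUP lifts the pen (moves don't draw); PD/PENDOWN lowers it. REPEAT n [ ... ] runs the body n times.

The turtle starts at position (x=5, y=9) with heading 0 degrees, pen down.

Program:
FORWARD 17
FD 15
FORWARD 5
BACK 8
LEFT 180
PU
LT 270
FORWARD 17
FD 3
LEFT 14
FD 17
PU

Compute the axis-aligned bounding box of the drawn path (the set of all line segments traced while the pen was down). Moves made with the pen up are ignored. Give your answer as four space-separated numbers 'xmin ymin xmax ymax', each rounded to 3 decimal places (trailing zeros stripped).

Executing turtle program step by step:
Start: pos=(5,9), heading=0, pen down
FD 17: (5,9) -> (22,9) [heading=0, draw]
FD 15: (22,9) -> (37,9) [heading=0, draw]
FD 5: (37,9) -> (42,9) [heading=0, draw]
BK 8: (42,9) -> (34,9) [heading=0, draw]
LT 180: heading 0 -> 180
PU: pen up
LT 270: heading 180 -> 90
FD 17: (34,9) -> (34,26) [heading=90, move]
FD 3: (34,26) -> (34,29) [heading=90, move]
LT 14: heading 90 -> 104
FD 17: (34,29) -> (29.887,45.495) [heading=104, move]
PU: pen up
Final: pos=(29.887,45.495), heading=104, 4 segment(s) drawn

Segment endpoints: x in {5, 22, 34, 37, 42}, y in {9}
xmin=5, ymin=9, xmax=42, ymax=9

Answer: 5 9 42 9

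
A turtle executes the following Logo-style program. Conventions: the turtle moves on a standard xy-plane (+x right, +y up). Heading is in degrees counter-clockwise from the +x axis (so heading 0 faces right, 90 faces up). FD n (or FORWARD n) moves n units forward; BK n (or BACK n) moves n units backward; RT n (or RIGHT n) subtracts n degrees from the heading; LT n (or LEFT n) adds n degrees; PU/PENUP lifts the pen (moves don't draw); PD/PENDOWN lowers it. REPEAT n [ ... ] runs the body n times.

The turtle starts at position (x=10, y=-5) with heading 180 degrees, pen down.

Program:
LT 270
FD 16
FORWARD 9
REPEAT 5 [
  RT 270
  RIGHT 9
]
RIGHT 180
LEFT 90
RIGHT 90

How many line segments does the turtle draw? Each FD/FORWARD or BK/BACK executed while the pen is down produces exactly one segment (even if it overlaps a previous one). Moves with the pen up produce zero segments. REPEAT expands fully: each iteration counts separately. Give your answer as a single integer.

Executing turtle program step by step:
Start: pos=(10,-5), heading=180, pen down
LT 270: heading 180 -> 90
FD 16: (10,-5) -> (10,11) [heading=90, draw]
FD 9: (10,11) -> (10,20) [heading=90, draw]
REPEAT 5 [
  -- iteration 1/5 --
  RT 270: heading 90 -> 180
  RT 9: heading 180 -> 171
  -- iteration 2/5 --
  RT 270: heading 171 -> 261
  RT 9: heading 261 -> 252
  -- iteration 3/5 --
  RT 270: heading 252 -> 342
  RT 9: heading 342 -> 333
  -- iteration 4/5 --
  RT 270: heading 333 -> 63
  RT 9: heading 63 -> 54
  -- iteration 5/5 --
  RT 270: heading 54 -> 144
  RT 9: heading 144 -> 135
]
RT 180: heading 135 -> 315
LT 90: heading 315 -> 45
RT 90: heading 45 -> 315
Final: pos=(10,20), heading=315, 2 segment(s) drawn
Segments drawn: 2

Answer: 2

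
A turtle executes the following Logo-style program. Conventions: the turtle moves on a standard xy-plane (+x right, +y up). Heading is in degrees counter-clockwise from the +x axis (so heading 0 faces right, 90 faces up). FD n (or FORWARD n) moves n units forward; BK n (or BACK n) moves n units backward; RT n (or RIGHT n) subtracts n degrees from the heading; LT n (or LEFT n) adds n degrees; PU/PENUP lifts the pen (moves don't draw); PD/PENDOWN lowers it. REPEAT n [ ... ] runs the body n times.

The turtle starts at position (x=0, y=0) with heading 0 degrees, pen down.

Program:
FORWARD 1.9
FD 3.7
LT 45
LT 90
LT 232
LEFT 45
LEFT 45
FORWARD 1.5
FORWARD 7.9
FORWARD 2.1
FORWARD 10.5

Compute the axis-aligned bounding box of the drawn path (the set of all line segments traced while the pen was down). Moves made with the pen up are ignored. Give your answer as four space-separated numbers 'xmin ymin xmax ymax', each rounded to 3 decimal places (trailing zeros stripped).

Answer: 0 0 5.6 21.836

Derivation:
Executing turtle program step by step:
Start: pos=(0,0), heading=0, pen down
FD 1.9: (0,0) -> (1.9,0) [heading=0, draw]
FD 3.7: (1.9,0) -> (5.6,0) [heading=0, draw]
LT 45: heading 0 -> 45
LT 90: heading 45 -> 135
LT 232: heading 135 -> 7
LT 45: heading 7 -> 52
LT 45: heading 52 -> 97
FD 1.5: (5.6,0) -> (5.417,1.489) [heading=97, draw]
FD 7.9: (5.417,1.489) -> (4.454,9.33) [heading=97, draw]
FD 2.1: (4.454,9.33) -> (4.199,11.414) [heading=97, draw]
FD 10.5: (4.199,11.414) -> (2.919,21.836) [heading=97, draw]
Final: pos=(2.919,21.836), heading=97, 6 segment(s) drawn

Segment endpoints: x in {0, 1.9, 2.919, 4.199, 4.454, 5.417, 5.6}, y in {0, 1.489, 9.33, 11.414, 21.836}
xmin=0, ymin=0, xmax=5.6, ymax=21.836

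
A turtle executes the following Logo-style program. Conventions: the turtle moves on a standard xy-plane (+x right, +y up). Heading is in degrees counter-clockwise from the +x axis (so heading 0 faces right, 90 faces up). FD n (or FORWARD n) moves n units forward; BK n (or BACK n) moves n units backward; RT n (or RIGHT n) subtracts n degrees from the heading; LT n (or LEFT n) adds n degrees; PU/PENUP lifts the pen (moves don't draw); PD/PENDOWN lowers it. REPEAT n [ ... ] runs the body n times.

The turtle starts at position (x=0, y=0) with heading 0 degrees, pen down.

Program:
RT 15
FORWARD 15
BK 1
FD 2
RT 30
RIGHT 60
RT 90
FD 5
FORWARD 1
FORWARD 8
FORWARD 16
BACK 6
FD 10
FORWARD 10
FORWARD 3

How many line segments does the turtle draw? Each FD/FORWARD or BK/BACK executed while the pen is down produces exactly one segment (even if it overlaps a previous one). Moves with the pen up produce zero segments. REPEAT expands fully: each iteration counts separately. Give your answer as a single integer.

Answer: 11

Derivation:
Executing turtle program step by step:
Start: pos=(0,0), heading=0, pen down
RT 15: heading 0 -> 345
FD 15: (0,0) -> (14.489,-3.882) [heading=345, draw]
BK 1: (14.489,-3.882) -> (13.523,-3.623) [heading=345, draw]
FD 2: (13.523,-3.623) -> (15.455,-4.141) [heading=345, draw]
RT 30: heading 345 -> 315
RT 60: heading 315 -> 255
RT 90: heading 255 -> 165
FD 5: (15.455,-4.141) -> (10.625,-2.847) [heading=165, draw]
FD 1: (10.625,-2.847) -> (9.659,-2.588) [heading=165, draw]
FD 8: (9.659,-2.588) -> (1.932,-0.518) [heading=165, draw]
FD 16: (1.932,-0.518) -> (-13.523,3.623) [heading=165, draw]
BK 6: (-13.523,3.623) -> (-7.727,2.071) [heading=165, draw]
FD 10: (-7.727,2.071) -> (-17.387,4.659) [heading=165, draw]
FD 10: (-17.387,4.659) -> (-27.046,7.247) [heading=165, draw]
FD 3: (-27.046,7.247) -> (-29.944,8.023) [heading=165, draw]
Final: pos=(-29.944,8.023), heading=165, 11 segment(s) drawn
Segments drawn: 11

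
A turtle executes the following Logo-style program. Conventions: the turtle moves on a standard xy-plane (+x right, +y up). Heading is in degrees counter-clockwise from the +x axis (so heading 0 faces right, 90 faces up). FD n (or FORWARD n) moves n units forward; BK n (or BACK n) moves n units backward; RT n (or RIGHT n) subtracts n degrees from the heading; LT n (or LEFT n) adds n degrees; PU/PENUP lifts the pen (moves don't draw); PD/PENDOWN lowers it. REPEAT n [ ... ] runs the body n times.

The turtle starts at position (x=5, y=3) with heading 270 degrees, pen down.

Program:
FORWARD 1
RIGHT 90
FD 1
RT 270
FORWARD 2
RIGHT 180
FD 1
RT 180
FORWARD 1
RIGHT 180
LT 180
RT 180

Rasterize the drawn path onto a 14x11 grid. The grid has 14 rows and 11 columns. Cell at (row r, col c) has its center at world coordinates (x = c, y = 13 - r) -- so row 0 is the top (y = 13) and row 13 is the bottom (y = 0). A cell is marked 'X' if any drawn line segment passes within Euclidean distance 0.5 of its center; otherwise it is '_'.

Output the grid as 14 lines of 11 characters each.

Segment 0: (5,3) -> (5,2)
Segment 1: (5,2) -> (4,2)
Segment 2: (4,2) -> (4,0)
Segment 3: (4,0) -> (4,1)
Segment 4: (4,1) -> (4,0)

Answer: ___________
___________
___________
___________
___________
___________
___________
___________
___________
___________
_____X_____
____XX_____
____X______
____X______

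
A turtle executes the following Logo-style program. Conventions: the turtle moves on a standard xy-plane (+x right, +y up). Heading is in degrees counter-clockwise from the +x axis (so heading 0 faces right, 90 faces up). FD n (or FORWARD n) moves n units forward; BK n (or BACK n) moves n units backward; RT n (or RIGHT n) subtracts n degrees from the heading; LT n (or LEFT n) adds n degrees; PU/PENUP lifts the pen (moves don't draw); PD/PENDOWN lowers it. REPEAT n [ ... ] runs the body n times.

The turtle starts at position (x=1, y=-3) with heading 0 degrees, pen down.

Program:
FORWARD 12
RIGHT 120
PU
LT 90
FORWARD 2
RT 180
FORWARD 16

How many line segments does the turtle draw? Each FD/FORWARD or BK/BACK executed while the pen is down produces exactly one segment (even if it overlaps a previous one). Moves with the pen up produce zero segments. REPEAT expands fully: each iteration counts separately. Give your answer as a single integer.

Answer: 1

Derivation:
Executing turtle program step by step:
Start: pos=(1,-3), heading=0, pen down
FD 12: (1,-3) -> (13,-3) [heading=0, draw]
RT 120: heading 0 -> 240
PU: pen up
LT 90: heading 240 -> 330
FD 2: (13,-3) -> (14.732,-4) [heading=330, move]
RT 180: heading 330 -> 150
FD 16: (14.732,-4) -> (0.876,4) [heading=150, move]
Final: pos=(0.876,4), heading=150, 1 segment(s) drawn
Segments drawn: 1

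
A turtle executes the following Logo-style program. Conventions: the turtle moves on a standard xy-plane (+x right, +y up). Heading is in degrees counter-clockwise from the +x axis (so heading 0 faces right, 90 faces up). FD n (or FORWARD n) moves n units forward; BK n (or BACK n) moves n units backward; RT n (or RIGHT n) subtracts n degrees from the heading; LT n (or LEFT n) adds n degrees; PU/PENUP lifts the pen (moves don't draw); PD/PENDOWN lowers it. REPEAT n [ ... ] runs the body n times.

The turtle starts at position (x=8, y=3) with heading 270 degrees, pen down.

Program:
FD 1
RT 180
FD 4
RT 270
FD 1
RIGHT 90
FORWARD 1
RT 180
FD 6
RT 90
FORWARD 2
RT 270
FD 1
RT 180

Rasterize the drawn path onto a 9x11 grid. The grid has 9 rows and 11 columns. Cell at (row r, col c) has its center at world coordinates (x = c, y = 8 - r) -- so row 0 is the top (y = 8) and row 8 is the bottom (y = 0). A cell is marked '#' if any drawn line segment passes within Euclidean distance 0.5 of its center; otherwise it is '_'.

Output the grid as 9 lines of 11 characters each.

Segment 0: (8,3) -> (8,2)
Segment 1: (8,2) -> (8,6)
Segment 2: (8,6) -> (7,6)
Segment 3: (7,6) -> (7,7)
Segment 4: (7,7) -> (7,1)
Segment 5: (7,1) -> (5,1)
Segment 6: (5,1) -> (5,-0)

Answer: ___________
_______#___
_______##__
_______##__
_______##__
_______##__
_______##__
_____###___
_____#_____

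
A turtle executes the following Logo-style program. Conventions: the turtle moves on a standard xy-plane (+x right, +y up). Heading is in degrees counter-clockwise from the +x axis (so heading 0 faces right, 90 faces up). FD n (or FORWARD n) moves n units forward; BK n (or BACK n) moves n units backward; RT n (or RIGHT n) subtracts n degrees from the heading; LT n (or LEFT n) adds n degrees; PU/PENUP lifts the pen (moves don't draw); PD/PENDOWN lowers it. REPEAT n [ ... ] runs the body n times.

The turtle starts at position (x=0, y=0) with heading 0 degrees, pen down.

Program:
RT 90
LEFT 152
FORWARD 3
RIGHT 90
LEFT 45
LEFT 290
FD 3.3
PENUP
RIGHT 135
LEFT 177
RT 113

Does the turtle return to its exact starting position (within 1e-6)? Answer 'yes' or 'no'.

Answer: no

Derivation:
Executing turtle program step by step:
Start: pos=(0,0), heading=0, pen down
RT 90: heading 0 -> 270
LT 152: heading 270 -> 62
FD 3: (0,0) -> (1.408,2.649) [heading=62, draw]
RT 90: heading 62 -> 332
LT 45: heading 332 -> 17
LT 290: heading 17 -> 307
FD 3.3: (1.408,2.649) -> (3.394,0.013) [heading=307, draw]
PU: pen up
RT 135: heading 307 -> 172
LT 177: heading 172 -> 349
RT 113: heading 349 -> 236
Final: pos=(3.394,0.013), heading=236, 2 segment(s) drawn

Start position: (0, 0)
Final position: (3.394, 0.013)
Distance = 3.394; >= 1e-6 -> NOT closed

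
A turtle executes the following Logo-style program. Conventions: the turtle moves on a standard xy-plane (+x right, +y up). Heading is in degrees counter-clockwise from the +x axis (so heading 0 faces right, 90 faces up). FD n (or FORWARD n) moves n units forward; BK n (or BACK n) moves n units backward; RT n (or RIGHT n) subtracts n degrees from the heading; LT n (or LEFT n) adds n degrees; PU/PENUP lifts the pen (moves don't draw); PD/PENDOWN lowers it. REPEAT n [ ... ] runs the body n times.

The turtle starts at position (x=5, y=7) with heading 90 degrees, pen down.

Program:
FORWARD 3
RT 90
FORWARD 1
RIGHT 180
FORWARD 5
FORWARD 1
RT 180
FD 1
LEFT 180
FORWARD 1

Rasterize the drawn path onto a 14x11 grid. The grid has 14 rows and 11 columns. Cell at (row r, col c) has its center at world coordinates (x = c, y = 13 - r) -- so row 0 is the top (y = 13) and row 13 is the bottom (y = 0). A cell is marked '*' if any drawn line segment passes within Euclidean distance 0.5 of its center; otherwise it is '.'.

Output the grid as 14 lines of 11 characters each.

Segment 0: (5,7) -> (5,10)
Segment 1: (5,10) -> (6,10)
Segment 2: (6,10) -> (1,10)
Segment 3: (1,10) -> (0,10)
Segment 4: (0,10) -> (1,10)
Segment 5: (1,10) -> (0,10)

Answer: ...........
...........
...........
*******....
.....*.....
.....*.....
.....*.....
...........
...........
...........
...........
...........
...........
...........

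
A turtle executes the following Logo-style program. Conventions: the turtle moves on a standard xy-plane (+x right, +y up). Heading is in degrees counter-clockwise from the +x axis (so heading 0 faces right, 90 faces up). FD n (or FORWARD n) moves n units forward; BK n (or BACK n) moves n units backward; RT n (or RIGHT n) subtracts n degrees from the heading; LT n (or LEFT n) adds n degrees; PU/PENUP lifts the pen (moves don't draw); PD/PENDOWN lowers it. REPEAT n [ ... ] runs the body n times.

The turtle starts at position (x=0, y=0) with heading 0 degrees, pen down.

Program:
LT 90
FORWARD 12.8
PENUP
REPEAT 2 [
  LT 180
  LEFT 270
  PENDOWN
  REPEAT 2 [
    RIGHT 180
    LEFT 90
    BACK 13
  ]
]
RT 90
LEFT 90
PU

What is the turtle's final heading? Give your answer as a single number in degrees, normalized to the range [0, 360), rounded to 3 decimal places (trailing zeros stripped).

Answer: 270

Derivation:
Executing turtle program step by step:
Start: pos=(0,0), heading=0, pen down
LT 90: heading 0 -> 90
FD 12.8: (0,0) -> (0,12.8) [heading=90, draw]
PU: pen up
REPEAT 2 [
  -- iteration 1/2 --
  LT 180: heading 90 -> 270
  LT 270: heading 270 -> 180
  PD: pen down
  REPEAT 2 [
    -- iteration 1/2 --
    RT 180: heading 180 -> 0
    LT 90: heading 0 -> 90
    BK 13: (0,12.8) -> (0,-0.2) [heading=90, draw]
    -- iteration 2/2 --
    RT 180: heading 90 -> 270
    LT 90: heading 270 -> 0
    BK 13: (0,-0.2) -> (-13,-0.2) [heading=0, draw]
  ]
  -- iteration 2/2 --
  LT 180: heading 0 -> 180
  LT 270: heading 180 -> 90
  PD: pen down
  REPEAT 2 [
    -- iteration 1/2 --
    RT 180: heading 90 -> 270
    LT 90: heading 270 -> 0
    BK 13: (-13,-0.2) -> (-26,-0.2) [heading=0, draw]
    -- iteration 2/2 --
    RT 180: heading 0 -> 180
    LT 90: heading 180 -> 270
    BK 13: (-26,-0.2) -> (-26,12.8) [heading=270, draw]
  ]
]
RT 90: heading 270 -> 180
LT 90: heading 180 -> 270
PU: pen up
Final: pos=(-26,12.8), heading=270, 5 segment(s) drawn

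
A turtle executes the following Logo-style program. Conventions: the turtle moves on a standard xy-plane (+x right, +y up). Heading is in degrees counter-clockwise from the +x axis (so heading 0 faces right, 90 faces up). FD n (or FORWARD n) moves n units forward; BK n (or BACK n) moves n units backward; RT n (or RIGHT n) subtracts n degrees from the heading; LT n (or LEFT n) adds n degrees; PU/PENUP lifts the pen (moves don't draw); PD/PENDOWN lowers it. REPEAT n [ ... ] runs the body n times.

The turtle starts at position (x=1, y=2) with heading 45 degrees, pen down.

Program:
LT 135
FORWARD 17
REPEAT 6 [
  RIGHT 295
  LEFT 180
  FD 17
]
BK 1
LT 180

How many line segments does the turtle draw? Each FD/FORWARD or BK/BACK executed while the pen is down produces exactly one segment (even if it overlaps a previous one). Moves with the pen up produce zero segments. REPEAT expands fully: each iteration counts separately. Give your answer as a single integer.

Answer: 8

Derivation:
Executing turtle program step by step:
Start: pos=(1,2), heading=45, pen down
LT 135: heading 45 -> 180
FD 17: (1,2) -> (-16,2) [heading=180, draw]
REPEAT 6 [
  -- iteration 1/6 --
  RT 295: heading 180 -> 245
  LT 180: heading 245 -> 65
  FD 17: (-16,2) -> (-8.815,17.407) [heading=65, draw]
  -- iteration 2/6 --
  RT 295: heading 65 -> 130
  LT 180: heading 130 -> 310
  FD 17: (-8.815,17.407) -> (2.112,4.384) [heading=310, draw]
  -- iteration 3/6 --
  RT 295: heading 310 -> 15
  LT 180: heading 15 -> 195
  FD 17: (2.112,4.384) -> (-14.309,-0.015) [heading=195, draw]
  -- iteration 4/6 --
  RT 295: heading 195 -> 260
  LT 180: heading 260 -> 80
  FD 17: (-14.309,-0.015) -> (-11.357,16.726) [heading=80, draw]
  -- iteration 5/6 --
  RT 295: heading 80 -> 145
  LT 180: heading 145 -> 325
  FD 17: (-11.357,16.726) -> (2.569,6.975) [heading=325, draw]
  -- iteration 6/6 --
  RT 295: heading 325 -> 30
  LT 180: heading 30 -> 210
  FD 17: (2.569,6.975) -> (-12.154,-1.525) [heading=210, draw]
]
BK 1: (-12.154,-1.525) -> (-11.288,-1.025) [heading=210, draw]
LT 180: heading 210 -> 30
Final: pos=(-11.288,-1.025), heading=30, 8 segment(s) drawn
Segments drawn: 8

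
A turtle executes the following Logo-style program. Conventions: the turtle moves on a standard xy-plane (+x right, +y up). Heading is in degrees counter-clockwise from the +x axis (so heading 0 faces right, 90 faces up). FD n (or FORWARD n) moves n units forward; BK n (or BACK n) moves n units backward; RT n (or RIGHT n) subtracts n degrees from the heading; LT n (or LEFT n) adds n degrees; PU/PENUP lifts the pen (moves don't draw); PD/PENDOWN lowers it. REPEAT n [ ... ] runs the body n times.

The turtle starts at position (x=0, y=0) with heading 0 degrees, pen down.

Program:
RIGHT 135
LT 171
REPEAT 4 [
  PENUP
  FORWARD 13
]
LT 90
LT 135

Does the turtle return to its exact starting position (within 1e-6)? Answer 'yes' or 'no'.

Answer: no

Derivation:
Executing turtle program step by step:
Start: pos=(0,0), heading=0, pen down
RT 135: heading 0 -> 225
LT 171: heading 225 -> 36
REPEAT 4 [
  -- iteration 1/4 --
  PU: pen up
  FD 13: (0,0) -> (10.517,7.641) [heading=36, move]
  -- iteration 2/4 --
  PU: pen up
  FD 13: (10.517,7.641) -> (21.034,15.282) [heading=36, move]
  -- iteration 3/4 --
  PU: pen up
  FD 13: (21.034,15.282) -> (31.552,22.924) [heading=36, move]
  -- iteration 4/4 --
  PU: pen up
  FD 13: (31.552,22.924) -> (42.069,30.565) [heading=36, move]
]
LT 90: heading 36 -> 126
LT 135: heading 126 -> 261
Final: pos=(42.069,30.565), heading=261, 0 segment(s) drawn

Start position: (0, 0)
Final position: (42.069, 30.565)
Distance = 52; >= 1e-6 -> NOT closed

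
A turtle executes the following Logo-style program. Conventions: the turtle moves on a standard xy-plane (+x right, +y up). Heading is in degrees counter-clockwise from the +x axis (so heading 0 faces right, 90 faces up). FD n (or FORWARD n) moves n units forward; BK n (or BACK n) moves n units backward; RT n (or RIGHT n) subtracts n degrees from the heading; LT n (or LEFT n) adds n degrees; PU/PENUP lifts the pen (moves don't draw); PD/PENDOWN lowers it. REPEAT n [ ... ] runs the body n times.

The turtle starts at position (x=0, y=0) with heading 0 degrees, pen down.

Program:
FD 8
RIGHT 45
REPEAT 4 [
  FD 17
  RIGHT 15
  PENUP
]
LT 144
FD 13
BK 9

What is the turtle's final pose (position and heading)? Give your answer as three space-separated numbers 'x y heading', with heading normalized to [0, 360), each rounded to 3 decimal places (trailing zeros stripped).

Executing turtle program step by step:
Start: pos=(0,0), heading=0, pen down
FD 8: (0,0) -> (8,0) [heading=0, draw]
RT 45: heading 0 -> 315
REPEAT 4 [
  -- iteration 1/4 --
  FD 17: (8,0) -> (20.021,-12.021) [heading=315, draw]
  RT 15: heading 315 -> 300
  PU: pen up
  -- iteration 2/4 --
  FD 17: (20.021,-12.021) -> (28.521,-26.743) [heading=300, move]
  RT 15: heading 300 -> 285
  PU: pen up
  -- iteration 3/4 --
  FD 17: (28.521,-26.743) -> (32.921,-43.164) [heading=285, move]
  RT 15: heading 285 -> 270
  PU: pen up
  -- iteration 4/4 --
  FD 17: (32.921,-43.164) -> (32.921,-60.164) [heading=270, move]
  RT 15: heading 270 -> 255
  PU: pen up
]
LT 144: heading 255 -> 39
FD 13: (32.921,-60.164) -> (43.024,-51.983) [heading=39, move]
BK 9: (43.024,-51.983) -> (36.029,-57.647) [heading=39, move]
Final: pos=(36.029,-57.647), heading=39, 2 segment(s) drawn

Answer: 36.029 -57.647 39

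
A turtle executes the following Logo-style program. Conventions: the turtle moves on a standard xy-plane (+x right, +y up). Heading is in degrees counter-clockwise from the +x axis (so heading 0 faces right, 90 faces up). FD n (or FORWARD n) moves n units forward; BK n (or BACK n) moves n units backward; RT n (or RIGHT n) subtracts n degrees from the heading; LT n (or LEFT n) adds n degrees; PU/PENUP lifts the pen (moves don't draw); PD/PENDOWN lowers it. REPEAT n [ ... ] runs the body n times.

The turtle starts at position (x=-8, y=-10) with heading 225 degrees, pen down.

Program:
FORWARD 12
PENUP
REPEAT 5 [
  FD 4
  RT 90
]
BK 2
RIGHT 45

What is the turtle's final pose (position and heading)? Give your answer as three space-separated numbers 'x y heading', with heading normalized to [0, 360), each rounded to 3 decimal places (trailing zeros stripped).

Executing turtle program step by step:
Start: pos=(-8,-10), heading=225, pen down
FD 12: (-8,-10) -> (-16.485,-18.485) [heading=225, draw]
PU: pen up
REPEAT 5 [
  -- iteration 1/5 --
  FD 4: (-16.485,-18.485) -> (-19.314,-21.314) [heading=225, move]
  RT 90: heading 225 -> 135
  -- iteration 2/5 --
  FD 4: (-19.314,-21.314) -> (-22.142,-18.485) [heading=135, move]
  RT 90: heading 135 -> 45
  -- iteration 3/5 --
  FD 4: (-22.142,-18.485) -> (-19.314,-15.657) [heading=45, move]
  RT 90: heading 45 -> 315
  -- iteration 4/5 --
  FD 4: (-19.314,-15.657) -> (-16.485,-18.485) [heading=315, move]
  RT 90: heading 315 -> 225
  -- iteration 5/5 --
  FD 4: (-16.485,-18.485) -> (-19.314,-21.314) [heading=225, move]
  RT 90: heading 225 -> 135
]
BK 2: (-19.314,-21.314) -> (-17.899,-22.728) [heading=135, move]
RT 45: heading 135 -> 90
Final: pos=(-17.899,-22.728), heading=90, 1 segment(s) drawn

Answer: -17.899 -22.728 90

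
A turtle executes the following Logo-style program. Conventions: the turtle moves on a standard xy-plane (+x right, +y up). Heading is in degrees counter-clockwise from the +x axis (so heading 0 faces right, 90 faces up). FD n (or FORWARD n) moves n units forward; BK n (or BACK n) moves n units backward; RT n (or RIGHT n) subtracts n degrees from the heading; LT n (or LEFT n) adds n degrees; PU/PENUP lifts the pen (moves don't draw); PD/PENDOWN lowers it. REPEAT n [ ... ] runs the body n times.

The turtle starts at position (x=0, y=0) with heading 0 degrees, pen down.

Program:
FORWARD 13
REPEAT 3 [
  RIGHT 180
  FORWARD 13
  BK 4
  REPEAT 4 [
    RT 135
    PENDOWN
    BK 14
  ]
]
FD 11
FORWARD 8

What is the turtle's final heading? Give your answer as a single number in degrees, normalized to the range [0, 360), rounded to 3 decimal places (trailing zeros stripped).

Answer: 0

Derivation:
Executing turtle program step by step:
Start: pos=(0,0), heading=0, pen down
FD 13: (0,0) -> (13,0) [heading=0, draw]
REPEAT 3 [
  -- iteration 1/3 --
  RT 180: heading 0 -> 180
  FD 13: (13,0) -> (0,0) [heading=180, draw]
  BK 4: (0,0) -> (4,0) [heading=180, draw]
  REPEAT 4 [
    -- iteration 1/4 --
    RT 135: heading 180 -> 45
    PD: pen down
    BK 14: (4,0) -> (-5.899,-9.899) [heading=45, draw]
    -- iteration 2/4 --
    RT 135: heading 45 -> 270
    PD: pen down
    BK 14: (-5.899,-9.899) -> (-5.899,4.101) [heading=270, draw]
    -- iteration 3/4 --
    RT 135: heading 270 -> 135
    PD: pen down
    BK 14: (-5.899,4.101) -> (4,-5.799) [heading=135, draw]
    -- iteration 4/4 --
    RT 135: heading 135 -> 0
    PD: pen down
    BK 14: (4,-5.799) -> (-10,-5.799) [heading=0, draw]
  ]
  -- iteration 2/3 --
  RT 180: heading 0 -> 180
  FD 13: (-10,-5.799) -> (-23,-5.799) [heading=180, draw]
  BK 4: (-23,-5.799) -> (-19,-5.799) [heading=180, draw]
  REPEAT 4 [
    -- iteration 1/4 --
    RT 135: heading 180 -> 45
    PD: pen down
    BK 14: (-19,-5.799) -> (-28.899,-15.698) [heading=45, draw]
    -- iteration 2/4 --
    RT 135: heading 45 -> 270
    PD: pen down
    BK 14: (-28.899,-15.698) -> (-28.899,-1.698) [heading=270, draw]
    -- iteration 3/4 --
    RT 135: heading 270 -> 135
    PD: pen down
    BK 14: (-28.899,-1.698) -> (-19,-11.598) [heading=135, draw]
    -- iteration 4/4 --
    RT 135: heading 135 -> 0
    PD: pen down
    BK 14: (-19,-11.598) -> (-33,-11.598) [heading=0, draw]
  ]
  -- iteration 3/3 --
  RT 180: heading 0 -> 180
  FD 13: (-33,-11.598) -> (-46,-11.598) [heading=180, draw]
  BK 4: (-46,-11.598) -> (-42,-11.598) [heading=180, draw]
  REPEAT 4 [
    -- iteration 1/4 --
    RT 135: heading 180 -> 45
    PD: pen down
    BK 14: (-42,-11.598) -> (-51.899,-21.497) [heading=45, draw]
    -- iteration 2/4 --
    RT 135: heading 45 -> 270
    PD: pen down
    BK 14: (-51.899,-21.497) -> (-51.899,-7.497) [heading=270, draw]
    -- iteration 3/4 --
    RT 135: heading 270 -> 135
    PD: pen down
    BK 14: (-51.899,-7.497) -> (-42,-17.397) [heading=135, draw]
    -- iteration 4/4 --
    RT 135: heading 135 -> 0
    PD: pen down
    BK 14: (-42,-17.397) -> (-56,-17.397) [heading=0, draw]
  ]
]
FD 11: (-56,-17.397) -> (-45,-17.397) [heading=0, draw]
FD 8: (-45,-17.397) -> (-37,-17.397) [heading=0, draw]
Final: pos=(-37,-17.397), heading=0, 21 segment(s) drawn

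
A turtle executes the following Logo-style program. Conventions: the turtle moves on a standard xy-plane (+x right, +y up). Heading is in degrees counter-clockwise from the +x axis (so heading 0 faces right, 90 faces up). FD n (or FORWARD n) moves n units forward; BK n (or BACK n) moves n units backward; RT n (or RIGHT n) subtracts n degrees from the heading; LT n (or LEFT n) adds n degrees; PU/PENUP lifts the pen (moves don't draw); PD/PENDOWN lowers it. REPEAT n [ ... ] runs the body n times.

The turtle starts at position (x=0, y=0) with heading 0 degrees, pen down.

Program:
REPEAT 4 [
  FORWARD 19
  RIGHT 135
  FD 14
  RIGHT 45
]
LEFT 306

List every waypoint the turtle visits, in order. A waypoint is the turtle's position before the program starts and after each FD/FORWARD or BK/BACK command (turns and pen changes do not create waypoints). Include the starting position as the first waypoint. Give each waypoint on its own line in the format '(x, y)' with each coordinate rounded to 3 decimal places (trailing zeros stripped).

Answer: (0, 0)
(19, 0)
(9.101, -9.899)
(-9.899, -9.899)
(0, 0)
(19, 0)
(9.101, -9.899)
(-9.899, -9.899)
(0, 0)

Derivation:
Executing turtle program step by step:
Start: pos=(0,0), heading=0, pen down
REPEAT 4 [
  -- iteration 1/4 --
  FD 19: (0,0) -> (19,0) [heading=0, draw]
  RT 135: heading 0 -> 225
  FD 14: (19,0) -> (9.101,-9.899) [heading=225, draw]
  RT 45: heading 225 -> 180
  -- iteration 2/4 --
  FD 19: (9.101,-9.899) -> (-9.899,-9.899) [heading=180, draw]
  RT 135: heading 180 -> 45
  FD 14: (-9.899,-9.899) -> (0,0) [heading=45, draw]
  RT 45: heading 45 -> 0
  -- iteration 3/4 --
  FD 19: (0,0) -> (19,0) [heading=0, draw]
  RT 135: heading 0 -> 225
  FD 14: (19,0) -> (9.101,-9.899) [heading=225, draw]
  RT 45: heading 225 -> 180
  -- iteration 4/4 --
  FD 19: (9.101,-9.899) -> (-9.899,-9.899) [heading=180, draw]
  RT 135: heading 180 -> 45
  FD 14: (-9.899,-9.899) -> (0,0) [heading=45, draw]
  RT 45: heading 45 -> 0
]
LT 306: heading 0 -> 306
Final: pos=(0,0), heading=306, 8 segment(s) drawn
Waypoints (9 total):
(0, 0)
(19, 0)
(9.101, -9.899)
(-9.899, -9.899)
(0, 0)
(19, 0)
(9.101, -9.899)
(-9.899, -9.899)
(0, 0)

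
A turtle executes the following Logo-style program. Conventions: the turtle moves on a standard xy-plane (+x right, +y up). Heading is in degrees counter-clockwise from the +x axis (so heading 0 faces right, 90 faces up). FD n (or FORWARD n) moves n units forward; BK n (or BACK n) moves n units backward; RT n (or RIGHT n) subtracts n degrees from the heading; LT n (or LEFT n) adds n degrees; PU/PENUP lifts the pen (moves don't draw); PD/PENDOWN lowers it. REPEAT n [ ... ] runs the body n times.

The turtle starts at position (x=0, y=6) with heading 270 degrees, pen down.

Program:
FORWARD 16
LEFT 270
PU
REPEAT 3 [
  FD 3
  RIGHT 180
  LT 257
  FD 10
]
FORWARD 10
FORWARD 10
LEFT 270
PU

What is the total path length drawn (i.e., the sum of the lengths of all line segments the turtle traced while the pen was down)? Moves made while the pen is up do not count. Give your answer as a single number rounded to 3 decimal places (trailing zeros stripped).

Answer: 16

Derivation:
Executing turtle program step by step:
Start: pos=(0,6), heading=270, pen down
FD 16: (0,6) -> (0,-10) [heading=270, draw]
LT 270: heading 270 -> 180
PU: pen up
REPEAT 3 [
  -- iteration 1/3 --
  FD 3: (0,-10) -> (-3,-10) [heading=180, move]
  RT 180: heading 180 -> 0
  LT 257: heading 0 -> 257
  FD 10: (-3,-10) -> (-5.25,-19.744) [heading=257, move]
  -- iteration 2/3 --
  FD 3: (-5.25,-19.744) -> (-5.924,-22.667) [heading=257, move]
  RT 180: heading 257 -> 77
  LT 257: heading 77 -> 334
  FD 10: (-5.924,-22.667) -> (3.064,-27.051) [heading=334, move]
  -- iteration 3/3 --
  FD 3: (3.064,-27.051) -> (5.76,-28.366) [heading=334, move]
  RT 180: heading 334 -> 154
  LT 257: heading 154 -> 51
  FD 10: (5.76,-28.366) -> (12.053,-20.594) [heading=51, move]
]
FD 10: (12.053,-20.594) -> (18.346,-12.823) [heading=51, move]
FD 10: (18.346,-12.823) -> (24.64,-5.051) [heading=51, move]
LT 270: heading 51 -> 321
PU: pen up
Final: pos=(24.64,-5.051), heading=321, 1 segment(s) drawn

Segment lengths:
  seg 1: (0,6) -> (0,-10), length = 16
Total = 16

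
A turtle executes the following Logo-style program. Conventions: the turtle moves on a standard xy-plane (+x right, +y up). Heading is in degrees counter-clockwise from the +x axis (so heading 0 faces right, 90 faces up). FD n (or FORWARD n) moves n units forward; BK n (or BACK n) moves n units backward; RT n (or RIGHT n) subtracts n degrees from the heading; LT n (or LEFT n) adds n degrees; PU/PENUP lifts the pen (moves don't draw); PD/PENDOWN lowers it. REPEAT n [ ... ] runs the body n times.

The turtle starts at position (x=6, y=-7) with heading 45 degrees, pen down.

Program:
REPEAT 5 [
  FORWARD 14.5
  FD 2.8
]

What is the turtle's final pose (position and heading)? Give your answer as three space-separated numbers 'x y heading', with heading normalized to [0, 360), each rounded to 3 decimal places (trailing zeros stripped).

Answer: 67.165 54.165 45

Derivation:
Executing turtle program step by step:
Start: pos=(6,-7), heading=45, pen down
REPEAT 5 [
  -- iteration 1/5 --
  FD 14.5: (6,-7) -> (16.253,3.253) [heading=45, draw]
  FD 2.8: (16.253,3.253) -> (18.233,5.233) [heading=45, draw]
  -- iteration 2/5 --
  FD 14.5: (18.233,5.233) -> (28.486,15.486) [heading=45, draw]
  FD 2.8: (28.486,15.486) -> (30.466,17.466) [heading=45, draw]
  -- iteration 3/5 --
  FD 14.5: (30.466,17.466) -> (40.719,27.719) [heading=45, draw]
  FD 2.8: (40.719,27.719) -> (42.699,29.699) [heading=45, draw]
  -- iteration 4/5 --
  FD 14.5: (42.699,29.699) -> (52.952,39.952) [heading=45, draw]
  FD 2.8: (52.952,39.952) -> (54.932,41.932) [heading=45, draw]
  -- iteration 5/5 --
  FD 14.5: (54.932,41.932) -> (65.185,52.185) [heading=45, draw]
  FD 2.8: (65.185,52.185) -> (67.165,54.165) [heading=45, draw]
]
Final: pos=(67.165,54.165), heading=45, 10 segment(s) drawn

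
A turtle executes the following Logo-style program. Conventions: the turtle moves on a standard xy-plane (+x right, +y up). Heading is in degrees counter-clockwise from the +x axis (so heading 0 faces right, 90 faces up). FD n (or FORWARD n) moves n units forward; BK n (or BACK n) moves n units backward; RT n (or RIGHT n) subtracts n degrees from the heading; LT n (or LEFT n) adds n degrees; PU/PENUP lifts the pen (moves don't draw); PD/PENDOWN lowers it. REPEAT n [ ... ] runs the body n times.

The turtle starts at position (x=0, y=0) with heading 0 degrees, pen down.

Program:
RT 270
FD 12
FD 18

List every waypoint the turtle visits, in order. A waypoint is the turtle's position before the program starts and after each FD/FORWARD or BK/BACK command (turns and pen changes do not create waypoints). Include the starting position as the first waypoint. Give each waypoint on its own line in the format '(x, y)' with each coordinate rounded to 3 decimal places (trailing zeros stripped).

Executing turtle program step by step:
Start: pos=(0,0), heading=0, pen down
RT 270: heading 0 -> 90
FD 12: (0,0) -> (0,12) [heading=90, draw]
FD 18: (0,12) -> (0,30) [heading=90, draw]
Final: pos=(0,30), heading=90, 2 segment(s) drawn
Waypoints (3 total):
(0, 0)
(0, 12)
(0, 30)

Answer: (0, 0)
(0, 12)
(0, 30)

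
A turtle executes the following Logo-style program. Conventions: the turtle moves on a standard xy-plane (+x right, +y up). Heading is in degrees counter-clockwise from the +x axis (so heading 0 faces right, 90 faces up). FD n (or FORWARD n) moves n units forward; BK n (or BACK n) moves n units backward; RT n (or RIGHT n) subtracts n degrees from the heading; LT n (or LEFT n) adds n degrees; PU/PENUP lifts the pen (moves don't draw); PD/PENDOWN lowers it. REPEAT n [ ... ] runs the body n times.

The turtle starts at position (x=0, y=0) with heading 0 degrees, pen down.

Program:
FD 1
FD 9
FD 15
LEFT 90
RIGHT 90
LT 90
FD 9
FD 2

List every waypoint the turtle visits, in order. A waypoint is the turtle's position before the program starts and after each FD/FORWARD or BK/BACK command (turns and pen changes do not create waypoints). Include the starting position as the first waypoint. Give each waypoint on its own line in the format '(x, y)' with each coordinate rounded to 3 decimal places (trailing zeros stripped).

Answer: (0, 0)
(1, 0)
(10, 0)
(25, 0)
(25, 9)
(25, 11)

Derivation:
Executing turtle program step by step:
Start: pos=(0,0), heading=0, pen down
FD 1: (0,0) -> (1,0) [heading=0, draw]
FD 9: (1,0) -> (10,0) [heading=0, draw]
FD 15: (10,0) -> (25,0) [heading=0, draw]
LT 90: heading 0 -> 90
RT 90: heading 90 -> 0
LT 90: heading 0 -> 90
FD 9: (25,0) -> (25,9) [heading=90, draw]
FD 2: (25,9) -> (25,11) [heading=90, draw]
Final: pos=(25,11), heading=90, 5 segment(s) drawn
Waypoints (6 total):
(0, 0)
(1, 0)
(10, 0)
(25, 0)
(25, 9)
(25, 11)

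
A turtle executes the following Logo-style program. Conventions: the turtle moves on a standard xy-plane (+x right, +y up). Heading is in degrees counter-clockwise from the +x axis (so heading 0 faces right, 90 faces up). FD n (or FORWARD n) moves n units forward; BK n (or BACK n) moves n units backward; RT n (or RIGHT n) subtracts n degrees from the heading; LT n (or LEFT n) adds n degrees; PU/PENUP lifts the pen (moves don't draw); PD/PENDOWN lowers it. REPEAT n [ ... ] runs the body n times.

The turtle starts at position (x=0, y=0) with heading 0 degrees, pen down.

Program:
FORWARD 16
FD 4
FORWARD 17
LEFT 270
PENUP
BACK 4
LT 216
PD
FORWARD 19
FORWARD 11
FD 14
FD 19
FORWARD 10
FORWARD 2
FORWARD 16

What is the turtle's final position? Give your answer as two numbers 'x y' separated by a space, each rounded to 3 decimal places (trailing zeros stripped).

Executing turtle program step by step:
Start: pos=(0,0), heading=0, pen down
FD 16: (0,0) -> (16,0) [heading=0, draw]
FD 4: (16,0) -> (20,0) [heading=0, draw]
FD 17: (20,0) -> (37,0) [heading=0, draw]
LT 270: heading 0 -> 270
PU: pen up
BK 4: (37,0) -> (37,4) [heading=270, move]
LT 216: heading 270 -> 126
PD: pen down
FD 19: (37,4) -> (25.832,19.371) [heading=126, draw]
FD 11: (25.832,19.371) -> (19.366,28.271) [heading=126, draw]
FD 14: (19.366,28.271) -> (11.137,39.597) [heading=126, draw]
FD 19: (11.137,39.597) -> (-0.03,54.968) [heading=126, draw]
FD 10: (-0.03,54.968) -> (-5.908,63.058) [heading=126, draw]
FD 2: (-5.908,63.058) -> (-7.084,64.676) [heading=126, draw]
FD 16: (-7.084,64.676) -> (-16.488,77.621) [heading=126, draw]
Final: pos=(-16.488,77.621), heading=126, 10 segment(s) drawn

Answer: -16.488 77.621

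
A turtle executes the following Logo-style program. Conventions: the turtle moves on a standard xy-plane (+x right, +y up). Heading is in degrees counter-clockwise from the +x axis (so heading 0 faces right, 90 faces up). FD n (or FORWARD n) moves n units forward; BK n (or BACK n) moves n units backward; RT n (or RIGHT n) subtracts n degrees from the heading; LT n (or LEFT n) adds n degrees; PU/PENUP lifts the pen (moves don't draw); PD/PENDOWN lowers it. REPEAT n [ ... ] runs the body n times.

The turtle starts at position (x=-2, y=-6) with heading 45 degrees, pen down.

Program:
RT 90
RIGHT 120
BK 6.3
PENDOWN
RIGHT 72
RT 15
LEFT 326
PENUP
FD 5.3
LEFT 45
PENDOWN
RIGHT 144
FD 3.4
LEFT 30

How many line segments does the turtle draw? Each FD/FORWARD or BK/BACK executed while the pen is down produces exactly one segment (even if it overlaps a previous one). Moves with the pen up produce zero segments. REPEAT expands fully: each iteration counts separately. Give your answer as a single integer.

Executing turtle program step by step:
Start: pos=(-2,-6), heading=45, pen down
RT 90: heading 45 -> 315
RT 120: heading 315 -> 195
BK 6.3: (-2,-6) -> (4.085,-4.369) [heading=195, draw]
PD: pen down
RT 72: heading 195 -> 123
RT 15: heading 123 -> 108
LT 326: heading 108 -> 74
PU: pen up
FD 5.3: (4.085,-4.369) -> (5.546,0.725) [heading=74, move]
LT 45: heading 74 -> 119
PD: pen down
RT 144: heading 119 -> 335
FD 3.4: (5.546,0.725) -> (8.628,-0.712) [heading=335, draw]
LT 30: heading 335 -> 5
Final: pos=(8.628,-0.712), heading=5, 2 segment(s) drawn
Segments drawn: 2

Answer: 2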